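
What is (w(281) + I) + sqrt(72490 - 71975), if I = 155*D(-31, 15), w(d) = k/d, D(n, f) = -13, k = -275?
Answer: -566490/281 + sqrt(515) ≈ -1993.3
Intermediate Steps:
w(d) = -275/d
I = -2015 (I = 155*(-13) = -2015)
(w(281) + I) + sqrt(72490 - 71975) = (-275/281 - 2015) + sqrt(72490 - 71975) = (-275*1/281 - 2015) + sqrt(515) = (-275/281 - 2015) + sqrt(515) = -566490/281 + sqrt(515)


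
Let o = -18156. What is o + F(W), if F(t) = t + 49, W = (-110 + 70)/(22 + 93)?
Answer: -416469/23 ≈ -18107.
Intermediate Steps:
W = -8/23 (W = -40/115 = -40*1/115 = -8/23 ≈ -0.34783)
F(t) = 49 + t
o + F(W) = -18156 + (49 - 8/23) = -18156 + 1119/23 = -416469/23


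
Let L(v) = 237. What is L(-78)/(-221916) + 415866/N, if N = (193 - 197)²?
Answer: 3845304811/147944 ≈ 25992.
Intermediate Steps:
N = 16 (N = (-4)² = 16)
L(-78)/(-221916) + 415866/N = 237/(-221916) + 415866/16 = 237*(-1/221916) + 415866*(1/16) = -79/73972 + 207933/8 = 3845304811/147944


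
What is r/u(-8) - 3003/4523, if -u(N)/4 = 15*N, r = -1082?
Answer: -3167663/1085520 ≈ -2.9181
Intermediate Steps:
u(N) = -60*N
r/u(-8) - 3003/4523 = -1082/((-60*(-8))) - 3003/4523 = -1082/480 - 3003*1/4523 = -1082*1/480 - 3003/4523 = -541/240 - 3003/4523 = -3167663/1085520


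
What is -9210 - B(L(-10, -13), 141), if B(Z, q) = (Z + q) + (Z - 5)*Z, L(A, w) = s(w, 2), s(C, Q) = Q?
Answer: -9347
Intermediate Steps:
L(A, w) = 2
B(Z, q) = Z + q + Z*(-5 + Z) (B(Z, q) = (Z + q) + (-5 + Z)*Z = (Z + q) + Z*(-5 + Z) = Z + q + Z*(-5 + Z))
-9210 - B(L(-10, -13), 141) = -9210 - (141 + 2² - 4*2) = -9210 - (141 + 4 - 8) = -9210 - 1*137 = -9210 - 137 = -9347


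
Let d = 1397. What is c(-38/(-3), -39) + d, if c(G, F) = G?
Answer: 4229/3 ≈ 1409.7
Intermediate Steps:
c(-38/(-3), -39) + d = -38/(-3) + 1397 = -38*(-⅓) + 1397 = 38/3 + 1397 = 4229/3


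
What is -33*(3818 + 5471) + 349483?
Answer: 42946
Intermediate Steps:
-33*(3818 + 5471) + 349483 = -33*9289 + 349483 = -306537 + 349483 = 42946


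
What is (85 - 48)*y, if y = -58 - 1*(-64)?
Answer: 222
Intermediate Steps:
y = 6 (y = -58 + 64 = 6)
(85 - 48)*y = (85 - 48)*6 = 37*6 = 222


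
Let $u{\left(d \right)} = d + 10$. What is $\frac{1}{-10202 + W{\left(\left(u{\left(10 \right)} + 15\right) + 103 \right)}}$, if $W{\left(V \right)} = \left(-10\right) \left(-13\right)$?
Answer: $- \frac{1}{10072} \approx -9.9285 \cdot 10^{-5}$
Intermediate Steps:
$u{\left(d \right)} = 10 + d$
$W{\left(V \right)} = 130$
$\frac{1}{-10202 + W{\left(\left(u{\left(10 \right)} + 15\right) + 103 \right)}} = \frac{1}{-10202 + 130} = \frac{1}{-10072} = - \frac{1}{10072}$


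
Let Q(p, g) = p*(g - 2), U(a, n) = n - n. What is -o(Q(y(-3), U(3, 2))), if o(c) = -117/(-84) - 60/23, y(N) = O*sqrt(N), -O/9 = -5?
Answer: 783/644 ≈ 1.2158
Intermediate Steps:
O = 45 (O = -9*(-5) = 45)
U(a, n) = 0
y(N) = 45*sqrt(N)
Q(p, g) = p*(-2 + g)
o(c) = -783/644 (o(c) = -117*(-1/84) - 60*1/23 = 39/28 - 60/23 = -783/644)
-o(Q(y(-3), U(3, 2))) = -1*(-783/644) = 783/644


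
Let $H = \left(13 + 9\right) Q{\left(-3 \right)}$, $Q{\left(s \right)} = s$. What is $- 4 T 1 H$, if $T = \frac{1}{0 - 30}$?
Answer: $- \frac{44}{5} \approx -8.8$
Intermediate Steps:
$T = - \frac{1}{30}$ ($T = \frac{1}{0 - 30} = \frac{1}{-30} = - \frac{1}{30} \approx -0.033333$)
$H = -66$ ($H = \left(13 + 9\right) \left(-3\right) = 22 \left(-3\right) = -66$)
$- 4 T 1 H = \left(-4\right) \left(- \frac{1}{30}\right) 1 \left(-66\right) = \frac{2}{15} \cdot 1 \left(-66\right) = \frac{2}{15} \left(-66\right) = - \frac{44}{5}$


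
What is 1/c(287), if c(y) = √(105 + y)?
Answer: √2/28 ≈ 0.050508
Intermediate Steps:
1/c(287) = 1/(√(105 + 287)) = 1/(√392) = 1/(14*√2) = √2/28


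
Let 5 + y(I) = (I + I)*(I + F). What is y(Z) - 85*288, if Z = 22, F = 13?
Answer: -22945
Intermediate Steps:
y(I) = -5 + 2*I*(13 + I) (y(I) = -5 + (I + I)*(I + 13) = -5 + (2*I)*(13 + I) = -5 + 2*I*(13 + I))
y(Z) - 85*288 = (-5 + 2*22² + 26*22) - 85*288 = (-5 + 2*484 + 572) - 24480 = (-5 + 968 + 572) - 24480 = 1535 - 24480 = -22945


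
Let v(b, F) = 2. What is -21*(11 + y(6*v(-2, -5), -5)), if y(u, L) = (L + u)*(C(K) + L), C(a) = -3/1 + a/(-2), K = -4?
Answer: 651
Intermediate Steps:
C(a) = -3 - a/2 (C(a) = -3*1 + a*(-½) = -3 - a/2)
y(u, L) = (-1 + L)*(L + u) (y(u, L) = (L + u)*((-3 - ½*(-4)) + L) = (L + u)*((-3 + 2) + L) = (L + u)*(-1 + L) = (-1 + L)*(L + u))
-21*(11 + y(6*v(-2, -5), -5)) = -21*(11 + ((-5)² - 1*(-5) - 6*2 - 30*2)) = -21*(11 + (25 + 5 - 1*12 - 5*12)) = -21*(11 + (25 + 5 - 12 - 60)) = -21*(11 - 42) = -21*(-31) = 651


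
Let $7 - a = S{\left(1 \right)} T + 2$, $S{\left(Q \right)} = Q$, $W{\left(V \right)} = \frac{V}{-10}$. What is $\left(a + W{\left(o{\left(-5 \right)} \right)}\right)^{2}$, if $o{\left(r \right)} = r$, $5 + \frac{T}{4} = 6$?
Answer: $\frac{9}{4} \approx 2.25$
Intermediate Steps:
$T = 4$ ($T = -20 + 4 \cdot 6 = -20 + 24 = 4$)
$W{\left(V \right)} = - \frac{V}{10}$ ($W{\left(V \right)} = V \left(- \frac{1}{10}\right) = - \frac{V}{10}$)
$a = 1$ ($a = 7 - \left(1 \cdot 4 + 2\right) = 7 - \left(4 + 2\right) = 7 - 6 = 1$)
$\left(a + W{\left(o{\left(-5 \right)} \right)}\right)^{2} = \left(1 - - \frac{1}{2}\right)^{2} = \left(1 + \frac{1}{2}\right)^{2} = \left(\frac{3}{2}\right)^{2} = \frac{9}{4}$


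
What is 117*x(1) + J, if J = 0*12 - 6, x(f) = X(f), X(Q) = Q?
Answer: 111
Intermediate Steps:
x(f) = f
J = -6 (J = 0 - 6 = -6)
117*x(1) + J = 117*1 - 6 = 117 - 6 = 111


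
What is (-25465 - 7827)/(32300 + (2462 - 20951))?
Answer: -4756/1973 ≈ -2.4105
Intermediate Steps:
(-25465 - 7827)/(32300 + (2462 - 20951)) = -33292/(32300 - 18489) = -33292/13811 = -33292*1/13811 = -4756/1973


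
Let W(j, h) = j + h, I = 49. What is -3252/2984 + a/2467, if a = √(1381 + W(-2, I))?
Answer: -813/746 + 2*√357/2467 ≈ -1.0745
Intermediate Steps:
W(j, h) = h + j
a = 2*√357 (a = √(1381 + (49 - 2)) = √(1381 + 47) = √1428 = 2*√357 ≈ 37.789)
-3252/2984 + a/2467 = -3252/2984 + (2*√357)/2467 = -3252*1/2984 + (2*√357)*(1/2467) = -813/746 + 2*√357/2467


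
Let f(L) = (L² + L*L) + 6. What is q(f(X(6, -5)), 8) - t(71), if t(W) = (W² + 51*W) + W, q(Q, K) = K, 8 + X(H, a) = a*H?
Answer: -8725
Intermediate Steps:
X(H, a) = -8 + H*a (X(H, a) = -8 + a*H = -8 + H*a)
f(L) = 6 + 2*L² (f(L) = (L² + L²) + 6 = 2*L² + 6 = 6 + 2*L²)
t(W) = W² + 52*W
q(f(X(6, -5)), 8) - t(71) = 8 - 71*(52 + 71) = 8 - 71*123 = 8 - 1*8733 = 8 - 8733 = -8725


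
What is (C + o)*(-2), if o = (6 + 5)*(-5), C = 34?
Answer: 42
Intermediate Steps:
o = -55 (o = 11*(-5) = -55)
(C + o)*(-2) = (34 - 55)*(-2) = -21*(-2) = 42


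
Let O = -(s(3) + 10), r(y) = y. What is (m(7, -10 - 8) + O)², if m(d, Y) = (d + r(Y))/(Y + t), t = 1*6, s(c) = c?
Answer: 21025/144 ≈ 146.01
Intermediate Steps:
t = 6
m(d, Y) = (Y + d)/(6 + Y) (m(d, Y) = (d + Y)/(Y + 6) = (Y + d)/(6 + Y))
O = -13 (O = -(3 + 10) = -1*13 = -13)
(m(7, -10 - 8) + O)² = (((-10 - 8) + 7)/(6 + (-10 - 8)) - 13)² = ((-18 + 7)/(6 - 18) - 13)² = (-11/(-12) - 13)² = (-1/12*(-11) - 13)² = (11/12 - 13)² = (-145/12)² = 21025/144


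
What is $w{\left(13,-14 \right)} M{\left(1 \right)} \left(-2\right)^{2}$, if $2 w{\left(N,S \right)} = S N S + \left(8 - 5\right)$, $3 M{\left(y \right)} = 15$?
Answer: $25510$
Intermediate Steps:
$M{\left(y \right)} = 5$ ($M{\left(y \right)} = \frac{1}{3} \cdot 15 = 5$)
$w{\left(N,S \right)} = \frac{3}{2} + \frac{N S^{2}}{2}$ ($w{\left(N,S \right)} = \frac{S N S + \left(8 - 5\right)}{2} = \frac{N S S + 3}{2} = \frac{N S^{2} + 3}{2} = \frac{3 + N S^{2}}{2} = \frac{3}{2} + \frac{N S^{2}}{2}$)
$w{\left(13,-14 \right)} M{\left(1 \right)} \left(-2\right)^{2} = \left(\frac{3}{2} + \frac{1}{2} \cdot 13 \left(-14\right)^{2}\right) 5 \left(-2\right)^{2} = \left(\frac{3}{2} + \frac{1}{2} \cdot 13 \cdot 196\right) 5 \cdot 4 = \left(\frac{3}{2} + 1274\right) 5 \cdot 4 = \frac{2551}{2} \cdot 5 \cdot 4 = \frac{12755}{2} \cdot 4 = 25510$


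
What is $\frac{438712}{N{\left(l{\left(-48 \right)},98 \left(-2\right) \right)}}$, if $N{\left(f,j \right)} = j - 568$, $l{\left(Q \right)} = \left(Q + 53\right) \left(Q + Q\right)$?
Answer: $- \frac{109678}{191} \approx -574.23$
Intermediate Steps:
$l{\left(Q \right)} = 2 Q \left(53 + Q\right)$ ($l{\left(Q \right)} = \left(53 + Q\right) 2 Q = 2 Q \left(53 + Q\right)$)
$N{\left(f,j \right)} = -568 + j$ ($N{\left(f,j \right)} = j - 568 = -568 + j$)
$\frac{438712}{N{\left(l{\left(-48 \right)},98 \left(-2\right) \right)}} = \frac{438712}{-568 + 98 \left(-2\right)} = \frac{438712}{-568 - 196} = \frac{438712}{-764} = 438712 \left(- \frac{1}{764}\right) = - \frac{109678}{191}$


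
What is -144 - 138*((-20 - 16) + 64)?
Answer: -4008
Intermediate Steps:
-144 - 138*((-20 - 16) + 64) = -144 - 138*(-36 + 64) = -144 - 138*28 = -144 - 3864 = -4008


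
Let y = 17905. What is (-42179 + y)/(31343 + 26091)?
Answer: -12137/28717 ≈ -0.42264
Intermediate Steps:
(-42179 + y)/(31343 + 26091) = (-42179 + 17905)/(31343 + 26091) = -24274/57434 = -24274*1/57434 = -12137/28717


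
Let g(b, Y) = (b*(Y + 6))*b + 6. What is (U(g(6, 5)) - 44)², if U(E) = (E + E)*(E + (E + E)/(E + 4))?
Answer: 4346171550250000/41209 ≈ 1.0547e+11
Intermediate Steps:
g(b, Y) = 6 + b²*(6 + Y) (g(b, Y) = (b*(6 + Y))*b + 6 = b²*(6 + Y) + 6 = 6 + b²*(6 + Y))
U(E) = 2*E*(E + 2*E/(4 + E)) (U(E) = (2*E)*(E + (2*E)/(4 + E)) = (2*E)*(E + 2*E/(4 + E)) = 2*E*(E + 2*E/(4 + E)))
(U(g(6, 5)) - 44)² = (2*(6 + 6*6² + 5*6²)²*(6 + (6 + 6*6² + 5*6²))/(4 + (6 + 6*6² + 5*6²)) - 44)² = (2*(6 + 6*36 + 5*36)²*(6 + (6 + 6*36 + 5*36))/(4 + (6 + 6*36 + 5*36)) - 44)² = (2*(6 + 216 + 180)²*(6 + (6 + 216 + 180))/(4 + (6 + 216 + 180)) - 44)² = (2*402²*(6 + 402)/(4 + 402) - 44)² = (2*161604*408/406 - 44)² = (2*161604*(1/406)*408 - 44)² = (65934432/203 - 44)² = (65925500/203)² = 4346171550250000/41209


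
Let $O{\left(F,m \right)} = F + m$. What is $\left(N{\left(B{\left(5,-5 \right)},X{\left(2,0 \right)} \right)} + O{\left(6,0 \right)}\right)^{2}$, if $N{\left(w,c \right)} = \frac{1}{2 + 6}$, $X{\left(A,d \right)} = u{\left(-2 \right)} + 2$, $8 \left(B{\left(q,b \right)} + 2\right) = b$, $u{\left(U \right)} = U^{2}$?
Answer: $\frac{2401}{64} \approx 37.516$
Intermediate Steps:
$B{\left(q,b \right)} = -2 + \frac{b}{8}$
$X{\left(A,d \right)} = 6$ ($X{\left(A,d \right)} = \left(-2\right)^{2} + 2 = 4 + 2 = 6$)
$N{\left(w,c \right)} = \frac{1}{8}$
$\left(N{\left(B{\left(5,-5 \right)},X{\left(2,0 \right)} \right)} + O{\left(6,0 \right)}\right)^{2} = \left(\frac{1}{8} + \left(6 + 0\right)\right)^{2} = \left(\frac{1}{8} + 6\right)^{2} = \left(\frac{49}{8}\right)^{2} = \frac{2401}{64}$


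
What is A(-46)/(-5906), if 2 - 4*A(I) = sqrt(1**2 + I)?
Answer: -1/11812 + 3*I*sqrt(5)/23624 ≈ -8.466e-5 + 0.00028396*I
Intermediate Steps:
A(I) = 1/2 - sqrt(1 + I)/4 (A(I) = 1/2 - sqrt(1**2 + I)/4 = 1/2 - sqrt(1 + I)/4)
A(-46)/(-5906) = (1/2 - sqrt(1 - 46)/4)/(-5906) = (1/2 - 3*I*sqrt(5)/4)*(-1/5906) = -1/11812 + 3*I*sqrt(5)/23624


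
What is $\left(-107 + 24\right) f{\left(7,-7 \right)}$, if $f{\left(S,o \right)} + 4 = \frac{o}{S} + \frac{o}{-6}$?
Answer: $\frac{1909}{6} \approx 318.17$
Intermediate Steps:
$f{\left(S,o \right)} = -4 - \frac{o}{6} + \frac{o}{S}$ ($f{\left(S,o \right)} = -4 + \left(\frac{o}{S} + \frac{o}{-6}\right) = -4 + \left(\frac{o}{S} + o \left(- \frac{1}{6}\right)\right) = -4 - \left(\frac{o}{6} - \frac{o}{S}\right) = -4 - \frac{o}{6} + \frac{o}{S}$)
$\left(-107 + 24\right) f{\left(7,-7 \right)} = \left(-107 + 24\right) \left(-4 - - \frac{7}{6} - \frac{7}{7}\right) = - 83 \left(-4 + \frac{7}{6} - 1\right) = \left(-83\right) \left(- \frac{23}{6}\right) = \frac{1909}{6}$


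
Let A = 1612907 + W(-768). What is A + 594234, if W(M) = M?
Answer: 2206373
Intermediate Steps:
A = 1612139 (A = 1612907 - 768 = 1612139)
A + 594234 = 1612139 + 594234 = 2206373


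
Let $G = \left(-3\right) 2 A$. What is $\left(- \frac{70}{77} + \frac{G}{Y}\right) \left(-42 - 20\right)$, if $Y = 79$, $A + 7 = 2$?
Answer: $\frac{28520}{869} \approx 32.819$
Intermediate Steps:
$A = -5$ ($A = -7 + 2 = -5$)
$G = 30$ ($G = \left(-3\right) 2 \left(-5\right) = \left(-6\right) \left(-5\right) = 30$)
$\left(- \frac{70}{77} + \frac{G}{Y}\right) \left(-42 - 20\right) = \left(- \frac{70}{77} + \frac{30}{79}\right) \left(-42 - 20\right) = \left(\left(-70\right) \frac{1}{77} + 30 \cdot \frac{1}{79}\right) \left(-62\right) = \left(- \frac{10}{11} + \frac{30}{79}\right) \left(-62\right) = \left(- \frac{460}{869}\right) \left(-62\right) = \frac{28520}{869}$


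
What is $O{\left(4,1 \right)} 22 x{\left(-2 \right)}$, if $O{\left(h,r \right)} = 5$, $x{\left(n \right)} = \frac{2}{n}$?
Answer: $-110$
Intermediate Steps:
$O{\left(4,1 \right)} 22 x{\left(-2 \right)} = 5 \cdot 22 \frac{2}{-2} = 110 \cdot 2 \left(- \frac{1}{2}\right) = 110 \left(-1\right) = -110$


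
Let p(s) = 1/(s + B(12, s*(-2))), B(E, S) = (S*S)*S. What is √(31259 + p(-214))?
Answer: √192147759023057100534/78402538 ≈ 176.80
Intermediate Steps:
B(E, S) = S³ (B(E, S) = S²*S = S³)
p(s) = 1/(s - 8*s³) (p(s) = 1/(s + (s*(-2))³) = 1/(s + (-2*s)³) = 1/(s - 8*s³))
√(31259 + p(-214)) = √(31259 + 1/(-214 - 8*(-214)³)) = √(31259 + 1/(-214 - 8*(-9800344))) = √(31259 + 1/(-214 + 78402752)) = √(31259 + 1/78402538) = √(2450784935343/78402538) = √192147759023057100534/78402538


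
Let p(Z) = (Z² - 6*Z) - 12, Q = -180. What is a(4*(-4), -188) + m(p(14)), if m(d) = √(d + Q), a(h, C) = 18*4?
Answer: 72 + 4*I*√5 ≈ 72.0 + 8.9443*I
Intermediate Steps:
p(Z) = -12 + Z² - 6*Z
a(h, C) = 72
m(d) = √(-180 + d) (m(d) = √(d - 180) = √(-180 + d))
a(4*(-4), -188) + m(p(14)) = 72 + √(-180 + (-12 + 14² - 6*14)) = 72 + √(-180 + (-12 + 196 - 84)) = 72 + √(-180 + 100) = 72 + √(-80) = 72 + 4*I*√5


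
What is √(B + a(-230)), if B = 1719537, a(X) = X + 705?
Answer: 2*√430003 ≈ 1311.5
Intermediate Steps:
a(X) = 705 + X
√(B + a(-230)) = √(1719537 + (705 - 230)) = √(1719537 + 475) = √1720012 = 2*√430003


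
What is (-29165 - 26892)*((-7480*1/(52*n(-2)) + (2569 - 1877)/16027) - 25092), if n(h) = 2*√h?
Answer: 22543254833144/16027 - 52413295*I*√2/26 ≈ 1.4066e+9 - 2.8509e+6*I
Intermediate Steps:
(-29165 - 26892)*((-7480*1/(52*n(-2)) + (2569 - 1877)/16027) - 25092) = (-29165 - 26892)*((-7480*(-I*√2/208) + (2569 - 1877)/16027) - 25092) = -56057*((-7480*(-I*√2/208) + 692*(1/16027)) - 25092) = -56057*((-7480*(-I*√2/208) + 692/16027) - 25092) = -56057*((-(-935)*I*√2/26 + 692/16027) - 25092) = -56057*((935*I*√2/26 + 692/16027) - 25092) = -56057*((692/16027 + 935*I*√2/26) - 25092) = -56057*(-402148792/16027 + 935*I*√2/26) = 22543254833144/16027 - 52413295*I*√2/26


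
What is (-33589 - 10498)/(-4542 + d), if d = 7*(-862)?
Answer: 44087/10576 ≈ 4.1686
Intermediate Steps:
d = -6034
(-33589 - 10498)/(-4542 + d) = (-33589 - 10498)/(-4542 - 6034) = -44087/(-10576) = -44087*(-1/10576) = 44087/10576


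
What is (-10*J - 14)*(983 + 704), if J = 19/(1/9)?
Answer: -2908388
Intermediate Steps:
J = 171 (J = 19/(1/9) = 19*9 = 171)
(-10*J - 14)*(983 + 704) = (-10*171 - 14)*(983 + 704) = (-1710 - 14)*1687 = -1724*1687 = -2908388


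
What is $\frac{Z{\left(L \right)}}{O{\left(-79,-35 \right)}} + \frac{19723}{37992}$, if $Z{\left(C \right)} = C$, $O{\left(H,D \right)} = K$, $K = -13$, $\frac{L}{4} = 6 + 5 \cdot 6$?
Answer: $- \frac{5214449}{493896} \approx -10.558$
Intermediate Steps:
$L = 144$ ($L = 4 \left(6 + 5 \cdot 6\right) = 4 \left(6 + 30\right) = 4 \cdot 36 = 144$)
$O{\left(H,D \right)} = -13$
$\frac{Z{\left(L \right)}}{O{\left(-79,-35 \right)}} + \frac{19723}{37992} = \frac{144}{-13} + \frac{19723}{37992} = 144 \left(- \frac{1}{13}\right) + 19723 \cdot \frac{1}{37992} = - \frac{144}{13} + \frac{19723}{37992} = - \frac{5214449}{493896}$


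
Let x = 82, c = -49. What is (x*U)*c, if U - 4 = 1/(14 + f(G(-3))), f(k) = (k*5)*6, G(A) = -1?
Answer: -126567/8 ≈ -15821.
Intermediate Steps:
f(k) = 30*k (f(k) = (5*k)*6 = 30*k)
U = 63/16 (U = 4 + 1/(14 + 30*(-1)) = 4 + 1/(14 - 30) = 4 + 1/(-16) = 4 - 1/16 = 63/16 ≈ 3.9375)
(x*U)*c = (82*(63/16))*(-49) = (2583/8)*(-49) = -126567/8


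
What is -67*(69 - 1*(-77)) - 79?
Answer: -9861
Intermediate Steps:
-67*(69 - 1*(-77)) - 79 = -67*(69 + 77) - 79 = -67*146 - 79 = -9782 - 79 = -9861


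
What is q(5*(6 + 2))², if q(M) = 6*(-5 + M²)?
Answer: 91584900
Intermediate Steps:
q(M) = -30 + 6*M²
q(5*(6 + 2))² = (-30 + 6*(5*(6 + 2))²)² = (-30 + 6*(5*8)²)² = (-30 + 6*40²)² = (-30 + 6*1600)² = (-30 + 9600)² = 9570² = 91584900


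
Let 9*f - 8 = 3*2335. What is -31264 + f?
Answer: -274363/9 ≈ -30485.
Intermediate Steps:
f = 7013/9 (f = 8/9 + (3*2335)/9 = 8/9 + (⅑)*7005 = 8/9 + 2335/3 = 7013/9 ≈ 779.22)
-31264 + f = -31264 + 7013/9 = -274363/9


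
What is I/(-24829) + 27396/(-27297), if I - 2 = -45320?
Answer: 8838574/10758051 ≈ 0.82158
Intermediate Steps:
I = -45318 (I = 2 - 45320 = -45318)
I/(-24829) + 27396/(-27297) = -45318/(-24829) + 27396/(-27297) = -45318*(-1/24829) + 27396*(-1/27297) = 6474/3547 - 3044/3033 = 8838574/10758051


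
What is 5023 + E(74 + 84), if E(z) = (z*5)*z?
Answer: 129843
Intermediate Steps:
E(z) = 5*z² (E(z) = (5*z)*z = 5*z²)
5023 + E(74 + 84) = 5023 + 5*(74 + 84)² = 5023 + 5*158² = 5023 + 5*24964 = 5023 + 124820 = 129843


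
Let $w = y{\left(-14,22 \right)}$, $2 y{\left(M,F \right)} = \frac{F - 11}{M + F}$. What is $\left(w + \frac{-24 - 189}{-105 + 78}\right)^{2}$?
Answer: $\frac{1525225}{20736} \approx 73.554$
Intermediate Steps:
$y{\left(M,F \right)} = \frac{-11 + F}{2 \left(F + M\right)}$ ($y{\left(M,F \right)} = \frac{\left(F - 11\right) \frac{1}{M + F}}{2} = \frac{\left(-11 + F\right) \frac{1}{F + M}}{2} = \frac{\frac{1}{F + M} \left(-11 + F\right)}{2} = \frac{-11 + F}{2 \left(F + M\right)}$)
$w = \frac{11}{16}$ ($w = \frac{-11 + 22}{2 \left(22 - 14\right)} = \frac{1}{2} \cdot \frac{1}{8} \cdot 11 = \frac{11}{16} \approx 0.6875$)
$\left(w + \frac{-24 - 189}{-105 + 78}\right)^{2} = \left(\frac{11}{16} + \frac{-24 - 189}{-105 + 78}\right)^{2} = \left(\frac{11}{16} - \frac{213}{-27}\right)^{2} = \left(\frac{11}{16} - - \frac{71}{9}\right)^{2} = \left(\frac{11}{16} + \frac{71}{9}\right)^{2} = \left(\frac{1235}{144}\right)^{2} = \frac{1525225}{20736}$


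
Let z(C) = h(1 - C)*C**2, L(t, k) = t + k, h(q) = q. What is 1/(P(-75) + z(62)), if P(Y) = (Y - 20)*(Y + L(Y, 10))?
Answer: -1/221184 ≈ -4.5211e-6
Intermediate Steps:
L(t, k) = k + t
P(Y) = (-20 + Y)*(10 + 2*Y) (P(Y) = (Y - 20)*(Y + (10 + Y)) = (-20 + Y)*(10 + 2*Y))
z(C) = C**2*(1 - C) (z(C) = (1 - C)*C**2 = C**2*(1 - C))
1/(P(-75) + z(62)) = 1/((-200 - 30*(-75) + 2*(-75)**2) + 62**2*(1 - 1*62)) = 1/((-200 + 2250 + 2*5625) + 3844*(1 - 62)) = 1/((-200 + 2250 + 11250) + 3844*(-61)) = 1/(13300 - 234484) = 1/(-221184) = -1/221184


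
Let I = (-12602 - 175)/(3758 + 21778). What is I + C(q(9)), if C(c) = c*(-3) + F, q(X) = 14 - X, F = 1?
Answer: -123427/8512 ≈ -14.500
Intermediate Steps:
C(c) = 1 - 3*c (C(c) = c*(-3) + 1 = -3*c + 1 = 1 - 3*c)
I = -4259/8512 (I = -12777/25536 = -12777*1/25536 = -4259/8512 ≈ -0.50035)
I + C(q(9)) = -4259/8512 + (1 - 3*(14 - 1*9)) = -4259/8512 + (1 - 3*(14 - 9)) = -4259/8512 + (1 - 3*5) = -4259/8512 + (1 - 15) = -4259/8512 - 14 = -123427/8512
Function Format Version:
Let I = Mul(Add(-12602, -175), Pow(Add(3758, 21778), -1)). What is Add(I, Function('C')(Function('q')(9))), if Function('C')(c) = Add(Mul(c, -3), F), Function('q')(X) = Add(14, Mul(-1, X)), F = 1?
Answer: Rational(-123427, 8512) ≈ -14.500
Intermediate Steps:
Function('C')(c) = Add(1, Mul(-3, c)) (Function('C')(c) = Add(Mul(c, -3), 1) = Add(Mul(-3, c), 1) = Add(1, Mul(-3, c)))
I = Rational(-4259, 8512) (I = Mul(-12777, Pow(25536, -1)) = Mul(-12777, Rational(1, 25536)) = Rational(-4259, 8512) ≈ -0.50035)
Add(I, Function('C')(Function('q')(9))) = Add(Rational(-4259, 8512), Add(1, Mul(-3, Add(14, Mul(-1, 9))))) = Add(Rational(-4259, 8512), Add(1, Mul(-3, Add(14, -9)))) = Add(Rational(-4259, 8512), Add(1, Mul(-3, 5))) = Add(Rational(-4259, 8512), Add(1, -15)) = Add(Rational(-4259, 8512), -14) = Rational(-123427, 8512)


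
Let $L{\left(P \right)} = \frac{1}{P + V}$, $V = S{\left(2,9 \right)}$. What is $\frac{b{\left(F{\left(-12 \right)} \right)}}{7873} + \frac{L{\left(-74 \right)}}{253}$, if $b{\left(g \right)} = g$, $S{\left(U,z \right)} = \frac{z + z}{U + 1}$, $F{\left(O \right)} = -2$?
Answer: $- \frac{42281}{135447092} \approx -0.00031216$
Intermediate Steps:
$S{\left(U,z \right)} = \frac{2 z}{1 + U}$
$V = 6$ ($V = 2 \cdot 9 \frac{1}{1 + 2} = 2 \cdot 9 \cdot \frac{1}{3} = 6$)
$L{\left(P \right)} = \frac{1}{6 + P}$ ($L{\left(P \right)} = \frac{1}{P + 6} = \frac{1}{6 + P}$)
$\frac{b{\left(F{\left(-12 \right)} \right)}}{7873} + \frac{L{\left(-74 \right)}}{253} = - \frac{2}{7873} + \frac{1}{\left(6 - 74\right) 253} = \left(-2\right) \frac{1}{7873} + \frac{1}{-68} \cdot \frac{1}{253} = - \frac{2}{7873} - \frac{1}{17204} = - \frac{42281}{135447092}$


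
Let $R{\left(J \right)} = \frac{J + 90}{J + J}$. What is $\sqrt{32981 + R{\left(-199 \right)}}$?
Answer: $\frac{\sqrt{5224365706}}{398} \approx 181.61$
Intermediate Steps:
$R{\left(J \right)} = \frac{90 + J}{2 J}$
$\sqrt{32981 + R{\left(-199 \right)}} = \sqrt{32981 + \frac{90 - 199}{2 \left(-199\right)}} = \sqrt{32981 + \frac{1}{2} \left(- \frac{1}{199}\right) \left(-109\right)} = \sqrt{32981 + \frac{109}{398}} = \sqrt{\frac{13126547}{398}} = \frac{\sqrt{5224365706}}{398}$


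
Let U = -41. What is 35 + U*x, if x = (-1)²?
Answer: -6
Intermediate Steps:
x = 1
35 + U*x = 35 - 41*1 = 35 - 41 = -6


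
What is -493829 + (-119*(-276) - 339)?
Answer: -461324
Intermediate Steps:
-493829 + (-119*(-276) - 339) = -493829 + (32844 - 339) = -493829 + 32505 = -461324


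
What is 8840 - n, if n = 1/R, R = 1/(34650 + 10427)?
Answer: -36237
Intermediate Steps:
R = 1/45077 ≈ 2.2184e-5
n = 45077 (n = 1/(1/45077) = 45077)
8840 - n = 8840 - 1*45077 = 8840 - 45077 = -36237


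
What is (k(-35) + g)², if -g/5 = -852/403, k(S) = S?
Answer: 96924025/162409 ≈ 596.79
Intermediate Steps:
g = 4260/403 (g = -(-4260)/403 = -5*(-852/403) = 4260/403 ≈ 10.571)
(k(-35) + g)² = (-35 + 4260/403)² = (-9845/403)² = 96924025/162409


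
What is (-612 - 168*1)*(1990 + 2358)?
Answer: -3391440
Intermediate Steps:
(-612 - 168*1)*(1990 + 2358) = (-612 - 168)*4348 = -780*4348 = -3391440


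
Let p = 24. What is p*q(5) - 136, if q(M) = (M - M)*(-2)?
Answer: -136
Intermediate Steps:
q(M) = 0 (q(M) = 0*(-2) = 0)
p*q(5) - 136 = 24*0 - 136 = 0 - 136 = -136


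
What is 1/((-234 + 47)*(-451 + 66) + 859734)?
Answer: 1/931729 ≈ 1.0733e-6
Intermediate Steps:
1/((-234 + 47)*(-451 + 66) + 859734) = 1/(-187*(-385) + 859734) = 1/(71995 + 859734) = 1/931729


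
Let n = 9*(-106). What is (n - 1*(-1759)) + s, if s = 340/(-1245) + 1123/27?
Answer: 1896602/2241 ≈ 846.32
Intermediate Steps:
n = -954
s = 92597/2241 (s = 340*(-1/1245) + 1123*(1/27) = -68/249 + 1123/27 = 92597/2241 ≈ 41.320)
(n - 1*(-1759)) + s = (-954 - 1*(-1759)) + 92597/2241 = (-954 + 1759) + 92597/2241 = 805 + 92597/2241 = 1896602/2241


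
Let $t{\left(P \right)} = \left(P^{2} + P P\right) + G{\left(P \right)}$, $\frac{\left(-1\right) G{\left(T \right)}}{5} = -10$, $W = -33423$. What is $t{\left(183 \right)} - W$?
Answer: $100451$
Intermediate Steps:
$G{\left(T \right)} = 50$ ($G{\left(T \right)} = \left(-5\right) \left(-10\right) = 50$)
$t{\left(P \right)} = 50 + 2 P^{2}$ ($t{\left(P \right)} = \left(P^{2} + P P\right) + 50 = \left(P^{2} + P^{2}\right) + 50 = 2 P^{2} + 50 = 50 + 2 P^{2}$)
$t{\left(183 \right)} - W = \left(50 + 2 \cdot 183^{2}\right) - -33423 = \left(50 + 2 \cdot 33489\right) + 33423 = \left(50 + 66978\right) + 33423 = 67028 + 33423 = 100451$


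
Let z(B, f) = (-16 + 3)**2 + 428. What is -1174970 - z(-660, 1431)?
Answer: -1175567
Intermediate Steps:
z(B, f) = 597 (z(B, f) = (-13)**2 + 428 = 169 + 428 = 597)
-1174970 - z(-660, 1431) = -1174970 - 1*597 = -1174970 - 597 = -1175567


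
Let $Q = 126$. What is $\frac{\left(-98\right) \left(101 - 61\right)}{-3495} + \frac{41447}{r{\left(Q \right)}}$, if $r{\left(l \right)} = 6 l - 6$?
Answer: $\frac{9853151}{174750} \approx 56.384$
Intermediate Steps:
$r{\left(l \right)} = -6 + 6 l$
$\frac{\left(-98\right) \left(101 - 61\right)}{-3495} + \frac{41447}{r{\left(Q \right)}} = \frac{\left(-98\right) \left(101 - 61\right)}{-3495} + \frac{41447}{-6 + 6 \cdot 126} = \left(-98\right) 40 \left(- \frac{1}{3495}\right) + \frac{41447}{-6 + 756} = \left(-3920\right) \left(- \frac{1}{3495}\right) + \frac{41447}{750} = \frac{784}{699} + 41447 \cdot \frac{1}{750} = \frac{784}{699} + \frac{41447}{750} = \frac{9853151}{174750}$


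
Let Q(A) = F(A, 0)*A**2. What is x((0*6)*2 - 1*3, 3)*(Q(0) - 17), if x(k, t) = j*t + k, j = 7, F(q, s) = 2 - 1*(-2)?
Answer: -306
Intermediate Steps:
F(q, s) = 4 (F(q, s) = 2 + 2 = 4)
Q(A) = 4*A**2
x(k, t) = k + 7*t (x(k, t) = 7*t + k = k + 7*t)
x((0*6)*2 - 1*3, 3)*(Q(0) - 17) = (((0*6)*2 - 1*3) + 7*3)*(4*0**2 - 17) = ((0*2 - 3) + 21)*(4*0 - 17) = ((0 - 3) + 21)*(0 - 17) = (-3 + 21)*(-17) = 18*(-17) = -306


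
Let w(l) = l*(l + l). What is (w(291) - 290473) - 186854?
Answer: -307965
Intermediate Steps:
w(l) = 2*l**2 (w(l) = l*(2*l) = 2*l**2)
(w(291) - 290473) - 186854 = (2*291**2 - 290473) - 186854 = (2*84681 - 290473) - 186854 = (169362 - 290473) - 186854 = -121111 - 186854 = -307965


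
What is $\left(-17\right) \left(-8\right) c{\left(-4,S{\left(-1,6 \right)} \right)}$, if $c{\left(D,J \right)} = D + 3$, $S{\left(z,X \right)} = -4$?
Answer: $-136$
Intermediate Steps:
$c{\left(D,J \right)} = 3 + D$
$\left(-17\right) \left(-8\right) c{\left(-4,S{\left(-1,6 \right)} \right)} = \left(-17\right) \left(-8\right) \left(3 - 4\right) = 136 \left(-1\right) = -136$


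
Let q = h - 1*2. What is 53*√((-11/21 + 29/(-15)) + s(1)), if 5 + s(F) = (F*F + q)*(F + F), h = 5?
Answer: 53*√665/35 ≈ 39.050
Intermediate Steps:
q = 3 (q = 5 - 1*2 = 5 - 2 = 3)
s(F) = -5 + 2*F*(3 + F²) (s(F) = -5 + (F*F + 3)*(F + F) = -5 + (F² + 3)*(2*F) = -5 + (3 + F²)*(2*F) = -5 + 2*F*(3 + F²))
53*√((-11/21 + 29/(-15)) + s(1)) = 53*√((-11/21 + 29/(-15)) + (-5 + 2*1³ + 6*1)) = 53*√((-11*1/21 + 29*(-1/15)) + (-5 + 2*1 + 6)) = 53*√((-11/21 - 29/15) + (-5 + 2 + 6)) = 53*√(-86/35 + 3) = 53*√(19/35) = 53*(√665/35) = 53*√665/35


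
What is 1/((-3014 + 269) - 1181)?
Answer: -1/3926 ≈ -0.00025471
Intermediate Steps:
1/((-3014 + 269) - 1181) = 1/(-2745 - 1181) = 1/(-3926) = -1/3926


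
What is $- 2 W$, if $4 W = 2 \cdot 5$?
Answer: $-5$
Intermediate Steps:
$W = \frac{5}{2}$ ($W = \frac{2 \cdot 5}{4} = \frac{1}{4} \cdot 10 = \frac{5}{2} \approx 2.5$)
$- 2 W = \left(-2\right) \frac{5}{2} = -5$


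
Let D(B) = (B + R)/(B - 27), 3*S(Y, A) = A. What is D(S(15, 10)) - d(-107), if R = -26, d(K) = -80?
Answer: 5748/71 ≈ 80.958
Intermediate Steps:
S(Y, A) = A/3
D(B) = (-26 + B)/(-27 + B) (D(B) = (B - 26)/(B - 27) = (-26 + B)/(-27 + B))
D(S(15, 10)) - d(-107) = (-26 + (⅓)*10)/(-27 + (⅓)*10) - 1*(-80) = (-26 + 10/3)/(-27 + 10/3) + 80 = -68/3/(-71/3) + 80 = -3/71*(-68/3) + 80 = 68/71 + 80 = 5748/71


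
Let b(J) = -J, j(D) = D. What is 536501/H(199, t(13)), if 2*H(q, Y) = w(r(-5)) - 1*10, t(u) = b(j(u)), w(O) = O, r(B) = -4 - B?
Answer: -1073002/9 ≈ -1.1922e+5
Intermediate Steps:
t(u) = -u
H(q, Y) = -9/2 (H(q, Y) = ((-4 - 1*(-5)) - 1*10)/2 = ((-4 + 5) - 10)/2 = (1 - 10)/2 = (½)*(-9) = -9/2)
536501/H(199, t(13)) = 536501/(-9/2) = 536501*(-2/9) = -1073002/9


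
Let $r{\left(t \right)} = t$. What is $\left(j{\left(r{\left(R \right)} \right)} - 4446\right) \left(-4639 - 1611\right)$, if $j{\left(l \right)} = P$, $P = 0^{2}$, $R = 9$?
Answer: $27787500$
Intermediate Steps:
$P = 0$
$j{\left(l \right)} = 0$
$\left(j{\left(r{\left(R \right)} \right)} - 4446\right) \left(-4639 - 1611\right) = \left(0 - 4446\right) \left(-4639 - 1611\right) = \left(-4446\right) \left(-6250\right) = 27787500$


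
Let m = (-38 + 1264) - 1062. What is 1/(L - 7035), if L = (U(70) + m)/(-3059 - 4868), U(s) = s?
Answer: -7927/55766679 ≈ -0.00014215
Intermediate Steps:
m = 164 (m = 1226 - 1062 = 164)
L = -234/7927 (L = (70 + 164)/(-3059 - 4868) = 234/(-7927) = 234*(-1/7927) = -234/7927 ≈ -0.029519)
1/(L - 7035) = 1/(-234/7927 - 7035) = 1/(-55766679/7927) = -7927/55766679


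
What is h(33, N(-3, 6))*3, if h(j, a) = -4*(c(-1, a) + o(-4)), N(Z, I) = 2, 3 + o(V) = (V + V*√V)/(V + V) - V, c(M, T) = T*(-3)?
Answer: 54 - 12*I ≈ 54.0 - 12.0*I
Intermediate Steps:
c(M, T) = -3*T
o(V) = -3 - V + (V + V^(3/2))/(2*V) (o(V) = -3 + ((V + V*√V)/(V + V) - V) = -3 + ((V + V^(3/2))/((2*V)) - V) = -3 + ((V + V^(3/2))*(1/(2*V)) - V) = -3 + ((V + V^(3/2))/(2*V) - V) = -3 + (-V + (V + V^(3/2))/(2*V)) = -3 - V + (V + V^(3/2))/(2*V))
h(j, a) = -6 - 4*I + 12*a (h(j, a) = -4*(-3*a + (-5/2 + √(-4)/2 - 1*(-4))) = -4*(-3*a + (-5/2 + (2*I)/2 + 4)) = -4*(-3*a + (-5/2 + I + 4)) = -4*(-3*a + (3/2 + I)) = -4*(3/2 + I - 3*a) = -6 - 4*I + 12*a)
h(33, N(-3, 6))*3 = (-6 - 4*I + 12*2)*3 = (-6 - 4*I + 24)*3 = (18 - 4*I)*3 = 54 - 12*I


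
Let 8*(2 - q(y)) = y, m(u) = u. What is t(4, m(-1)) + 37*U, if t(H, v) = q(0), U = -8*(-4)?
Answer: 1186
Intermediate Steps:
q(y) = 2 - y/8
U = 32
t(H, v) = 2 (t(H, v) = 2 - ⅛*0 = 2 + 0 = 2)
t(4, m(-1)) + 37*U = 2 + 37*32 = 2 + 1184 = 1186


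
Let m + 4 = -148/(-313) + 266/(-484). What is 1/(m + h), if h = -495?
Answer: -75746/37803067 ≈ -0.0020037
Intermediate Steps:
m = -308797/75746 (m = -4 + (-148/(-313) + 266/(-484)) = -4 + (-148*(-1/313) + 266*(-1/484)) = -4 + (148/313 - 133/242) = -4 - 5813/75746 = -308797/75746 ≈ -4.0767)
1/(m + h) = 1/(-308797/75746 - 495) = 1/(-37803067/75746) = -75746/37803067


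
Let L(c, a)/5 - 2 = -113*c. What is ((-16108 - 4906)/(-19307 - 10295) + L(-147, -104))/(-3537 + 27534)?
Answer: 21569396/6231221 ≈ 3.4615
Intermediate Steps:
L(c, a) = 10 - 565*c (L(c, a) = 10 + 5*(-113*c) = 10 - 565*c)
((-16108 - 4906)/(-19307 - 10295) + L(-147, -104))/(-3537 + 27534) = ((-16108 - 4906)/(-19307 - 10295) + (10 - 565*(-147)))/(-3537 + 27534) = (-21014/(-29602) + (10 + 83055))/23997 = (-21014*(-1/29602) + 83065)*(1/23997) = (553/779 + 83065)*(1/23997) = (64708188/779)*(1/23997) = 21569396/6231221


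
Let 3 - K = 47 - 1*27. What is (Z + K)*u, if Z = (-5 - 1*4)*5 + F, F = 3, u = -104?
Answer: 6136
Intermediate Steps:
K = -17 (K = 3 - (47 - 1*27) = 3 - (47 - 27) = 3 - 1*20 = 3 - 20 = -17)
Z = -42 (Z = (-5 - 1*4)*5 + 3 = (-5 - 4)*5 + 3 = -9*5 + 3 = -45 + 3 = -42)
(Z + K)*u = (-42 - 17)*(-104) = -59*(-104) = 6136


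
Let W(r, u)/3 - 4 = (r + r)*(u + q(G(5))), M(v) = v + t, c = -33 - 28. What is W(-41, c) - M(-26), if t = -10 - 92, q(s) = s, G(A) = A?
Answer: 13916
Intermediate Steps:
c = -61
t = -102
M(v) = -102 + v (M(v) = v - 102 = -102 + v)
W(r, u) = 12 + 6*r*(5 + u) (W(r, u) = 12 + 3*((r + r)*(u + 5)) = 12 + 3*((2*r)*(5 + u)) = 12 + 3*(2*r*(5 + u)) = 12 + 6*r*(5 + u))
W(-41, c) - M(-26) = (12 + 30*(-41) + 6*(-41)*(-61)) - (-102 - 26) = (12 - 1230 + 15006) - 1*(-128) = 13788 + 128 = 13916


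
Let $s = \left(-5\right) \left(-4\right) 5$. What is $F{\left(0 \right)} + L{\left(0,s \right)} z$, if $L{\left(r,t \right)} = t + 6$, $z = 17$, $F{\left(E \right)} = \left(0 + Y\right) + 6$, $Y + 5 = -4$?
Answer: $1799$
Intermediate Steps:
$Y = -9$ ($Y = -5 - 4 = -9$)
$F{\left(E \right)} = -3$ ($F{\left(E \right)} = \left(0 - 9\right) + 6 = -9 + 6 = -3$)
$s = 100$ ($s = 20 \cdot 5 = 100$)
$L{\left(r,t \right)} = 6 + t$
$F{\left(0 \right)} + L{\left(0,s \right)} z = -3 + \left(6 + 100\right) 17 = -3 + 106 \cdot 17 = -3 + 1802 = 1799$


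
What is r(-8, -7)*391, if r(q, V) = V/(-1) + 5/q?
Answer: 19941/8 ≈ 2492.6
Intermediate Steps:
r(q, V) = -V + 5/q (r(q, V) = V*(-1) + 5/q = -V + 5/q)
r(-8, -7)*391 = (-1*(-7) + 5/(-8))*391 = (7 + 5*(-⅛))*391 = (7 - 5/8)*391 = (51/8)*391 = 19941/8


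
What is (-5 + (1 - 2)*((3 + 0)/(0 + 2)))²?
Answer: 169/4 ≈ 42.250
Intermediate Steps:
(-5 + (1 - 2)*((3 + 0)/(0 + 2)))² = (-5 - 3/2)² = (-13/2)² = 169/4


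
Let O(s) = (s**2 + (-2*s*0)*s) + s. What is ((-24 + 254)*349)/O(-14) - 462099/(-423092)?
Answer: 895939391/2026388 ≈ 442.14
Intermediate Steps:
O(s) = s + s**2 (O(s) = (s**2 + 0*s) + s = (s**2 + 0) + s = s**2 + s = s + s**2)
((-24 + 254)*349)/O(-14) - 462099/(-423092) = ((-24 + 254)*349)/((-14*(1 - 14))) - 462099/(-423092) = (230*349)/((-14*(-13))) - 462099*(-1/423092) = 80270/182 + 24321/22268 = 80270*(1/182) + 24321/22268 = 40135/91 + 24321/22268 = 895939391/2026388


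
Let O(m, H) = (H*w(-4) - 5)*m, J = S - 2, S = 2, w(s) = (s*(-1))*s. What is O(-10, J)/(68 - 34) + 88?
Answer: 1521/17 ≈ 89.471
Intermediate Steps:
w(s) = -s² (w(s) = (-s)*s = -s²)
J = 0 (J = 2 - 2 = 0)
O(m, H) = m*(-5 - 16*H) (O(m, H) = (H*(-1*(-4)²) - 5)*m = (H*(-1*16) - 5)*m = (H*(-16) - 5)*m = (-16*H - 5)*m = (-5 - 16*H)*m = m*(-5 - 16*H))
O(-10, J)/(68 - 34) + 88 = (-10*(-5 - 16*0))/(68 - 34) + 88 = -10*(-5 + 0)/34 + 88 = -10*(-5)*(1/34) + 88 = 50*(1/34) + 88 = 25/17 + 88 = 1521/17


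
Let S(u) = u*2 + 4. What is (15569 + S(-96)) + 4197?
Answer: 19578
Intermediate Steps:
S(u) = 4 + 2*u (S(u) = 2*u + 4 = 4 + 2*u)
(15569 + S(-96)) + 4197 = (15569 + (4 + 2*(-96))) + 4197 = (15569 + (4 - 192)) + 4197 = (15569 - 188) + 4197 = 15381 + 4197 = 19578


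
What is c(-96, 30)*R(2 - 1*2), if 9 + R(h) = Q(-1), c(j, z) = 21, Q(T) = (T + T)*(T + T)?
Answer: -105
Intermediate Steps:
Q(T) = 4*T² (Q(T) = (2*T)*(2*T) = 4*T²)
R(h) = -5 (R(h) = -9 + 4*(-1)² = -9 + 4*1 = -9 + 4 = -5)
c(-96, 30)*R(2 - 1*2) = 21*(-5) = -105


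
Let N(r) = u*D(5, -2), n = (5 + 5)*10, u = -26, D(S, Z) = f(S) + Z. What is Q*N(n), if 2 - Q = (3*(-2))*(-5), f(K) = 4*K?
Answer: 13104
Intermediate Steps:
D(S, Z) = Z + 4*S (D(S, Z) = 4*S + Z = Z + 4*S)
n = 100 (n = 10*10 = 100)
Q = -28 (Q = 2 - 3*(-2)*(-5) = 2 - (-6)*(-5) = 2 - 1*30 = 2 - 30 = -28)
N(r) = -468 (N(r) = -26*(-2 + 4*5) = -26*(-2 + 20) = -26*18 = -468)
Q*N(n) = -28*(-468) = 13104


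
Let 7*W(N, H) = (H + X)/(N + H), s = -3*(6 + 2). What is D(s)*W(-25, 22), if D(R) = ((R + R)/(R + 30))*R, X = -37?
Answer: 960/7 ≈ 137.14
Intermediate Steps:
s = -24 (s = -3*8 = -24)
D(R) = 2*R²/(30 + R) (D(R) = ((2*R)/(30 + R))*R = (2*R/(30 + R))*R = 2*R²/(30 + R))
W(N, H) = (-37 + H)/(7*(H + N)) (W(N, H) = ((H - 37)/(N + H))/7 = ((-37 + H)/(H + N))/7 = (-37 + H)/(7*(H + N)))
D(s)*W(-25, 22) = (2*(-24)²/(30 - 24))*((-37 + 22)/(7*(22 - 25))) = (2*576/6)*((⅐)*(-15)/(-3)) = (2*576*(⅙))*((⅐)*(-⅓)*(-15)) = 192*(5/7) = 960/7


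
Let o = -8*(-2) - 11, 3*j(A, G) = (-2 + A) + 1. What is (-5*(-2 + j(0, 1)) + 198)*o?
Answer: 3145/3 ≈ 1048.3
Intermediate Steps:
j(A, G) = -⅓ + A/3 (j(A, G) = ((-2 + A) + 1)/3 = (-1 + A)/3 = -⅓ + A/3)
o = 5 (o = 16 - 11 = 5)
(-5*(-2 + j(0, 1)) + 198)*o = (-5*(-2 + (-⅓ + (⅓)*0)) + 198)*5 = (-5*(-2 + (-⅓ + 0)) + 198)*5 = (-5*(-2 - ⅓) + 198)*5 = (-5*(-7/3) + 198)*5 = (35/3 + 198)*5 = (629/3)*5 = 3145/3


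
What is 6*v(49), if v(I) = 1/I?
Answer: 6/49 ≈ 0.12245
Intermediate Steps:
6*v(49) = 6/49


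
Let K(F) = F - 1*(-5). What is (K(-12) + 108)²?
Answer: 10201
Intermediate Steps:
K(F) = 5 + F (K(F) = F + 5 = 5 + F)
(K(-12) + 108)² = ((5 - 12) + 108)² = (-7 + 108)² = 101² = 10201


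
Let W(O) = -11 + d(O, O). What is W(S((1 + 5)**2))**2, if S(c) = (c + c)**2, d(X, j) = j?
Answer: 26759929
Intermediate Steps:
S(c) = 4*c**2 (S(c) = (2*c)**2 = 4*c**2)
W(O) = -11 + O
W(S((1 + 5)**2))**2 = (-11 + 4*((1 + 5)**2)**2)**2 = (-11 + 4*(6**2)**2)**2 = (-11 + 4*36**2)**2 = (-11 + 4*1296)**2 = (-11 + 5184)**2 = 5173**2 = 26759929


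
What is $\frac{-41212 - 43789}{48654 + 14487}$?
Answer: $- \frac{85001}{63141} \approx -1.3462$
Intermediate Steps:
$\frac{-41212 - 43789}{48654 + 14487} = \frac{-41212 - 43789}{63141} = \left(-85001\right) \frac{1}{63141} = - \frac{85001}{63141}$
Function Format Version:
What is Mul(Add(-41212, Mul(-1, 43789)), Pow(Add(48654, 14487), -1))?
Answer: Rational(-85001, 63141) ≈ -1.3462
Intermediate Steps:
Mul(Add(-41212, Mul(-1, 43789)), Pow(Add(48654, 14487), -1)) = Mul(Add(-41212, -43789), Pow(63141, -1)) = Mul(-85001, Rational(1, 63141)) = Rational(-85001, 63141)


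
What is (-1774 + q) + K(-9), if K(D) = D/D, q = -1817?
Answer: -3590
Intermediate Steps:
K(D) = 1
(-1774 + q) + K(-9) = (-1774 - 1817) + 1 = -3591 + 1 = -3590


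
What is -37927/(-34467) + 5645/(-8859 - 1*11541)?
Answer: 38609639/46875120 ≈ 0.82367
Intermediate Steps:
-37927/(-34467) + 5645/(-8859 - 1*11541) = -37927*(-1/34467) + 5645/(-8859 - 11541) = 37927/34467 + 5645/(-20400) = 37927/34467 + 5645*(-1/20400) = 37927/34467 - 1129/4080 = 38609639/46875120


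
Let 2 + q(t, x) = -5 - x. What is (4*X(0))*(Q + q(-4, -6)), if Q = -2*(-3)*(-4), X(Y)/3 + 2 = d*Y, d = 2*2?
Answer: 600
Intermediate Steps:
q(t, x) = -7 - x (q(t, x) = -2 + (-5 - x) = -7 - x)
d = 4
X(Y) = -6 + 12*Y (X(Y) = -6 + 3*(4*Y) = -6 + 12*Y)
Q = -24 (Q = 6*(-4) = -24)
(4*X(0))*(Q + q(-4, -6)) = (4*(-6 + 12*0))*(-24 + (-7 - 1*(-6))) = (4*(-6 + 0))*(-24 + (-7 + 6)) = (4*(-6))*(-24 - 1) = -24*(-25) = 600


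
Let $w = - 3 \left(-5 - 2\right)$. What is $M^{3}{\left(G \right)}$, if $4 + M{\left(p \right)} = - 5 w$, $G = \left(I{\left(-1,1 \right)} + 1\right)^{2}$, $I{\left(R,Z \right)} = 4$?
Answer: $-1295029$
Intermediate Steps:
$w = 21$ ($w = \left(-3\right) \left(-7\right) = 21$)
$G = 25$ ($G = \left(4 + 1\right)^{2} = 5^{2} = 25$)
$M{\left(p \right)} = -109$ ($M{\left(p \right)} = -4 - 105 = -109$)
$M^{3}{\left(G \right)} = \left(-109\right)^{3} = -1295029$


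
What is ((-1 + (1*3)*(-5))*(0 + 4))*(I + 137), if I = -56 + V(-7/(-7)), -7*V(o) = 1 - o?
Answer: -5184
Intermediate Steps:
V(o) = -⅐ + o/7 (V(o) = -(1 - o)/7 = -⅐ + o/7)
I = -56 (I = -56 + (-⅐ + (-7/(-7))/7) = -56 + (-⅐ + (-7*(-⅐))/7) = -56 + (-⅐ + (⅐)*1) = -56 + (-⅐ + ⅐) = -56 + 0 = -56)
((-1 + (1*3)*(-5))*(0 + 4))*(I + 137) = ((-1 + (1*3)*(-5))*(0 + 4))*(-56 + 137) = ((-1 + 3*(-5))*4)*81 = ((-1 - 15)*4)*81 = -16*4*81 = -64*81 = -5184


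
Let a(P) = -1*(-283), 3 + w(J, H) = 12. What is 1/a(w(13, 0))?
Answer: 1/283 ≈ 0.0035336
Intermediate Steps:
w(J, H) = 9 (w(J, H) = -3 + 12 = 9)
a(P) = 283
1/a(w(13, 0)) = 1/283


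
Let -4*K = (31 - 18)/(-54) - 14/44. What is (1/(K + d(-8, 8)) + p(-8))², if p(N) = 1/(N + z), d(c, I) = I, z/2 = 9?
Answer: 185761/3740356 ≈ 0.049664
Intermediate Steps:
z = 18 (z = 2*9 = 18)
p(N) = 1/(18 + N) (p(N) = 1/(N + 18) = 1/(18 + N))
K = 83/594 (K = -((31 - 18)/(-54) - 14/44)/4 = -(13*(-1/54) - 14*1/44)/4 = -(-13/54 - 7/22)/4 = -¼*(-166/297) = 83/594 ≈ 0.13973)
(1/(K + d(-8, 8)) + p(-8))² = (1/(83/594 + 8) + 1/(18 - 8))² = (1/(4835/594) + 1/10)² = (594/4835 + ⅒)² = (431/1934)² = 185761/3740356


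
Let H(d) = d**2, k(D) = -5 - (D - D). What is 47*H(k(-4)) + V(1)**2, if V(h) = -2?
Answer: 1179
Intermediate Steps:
k(D) = -5 (k(D) = -5 - 1*0 = -5 + 0 = -5)
47*H(k(-4)) + V(1)**2 = 47*(-5)**2 + (-2)**2 = 47*25 + 4 = 1175 + 4 = 1179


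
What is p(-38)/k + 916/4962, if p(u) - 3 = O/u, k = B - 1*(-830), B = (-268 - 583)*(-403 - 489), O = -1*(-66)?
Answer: 3306450394/17910981579 ≈ 0.18460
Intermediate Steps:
O = 66
B = 759092 (B = -851*(-892) = 759092)
k = 759922 (k = 759092 - 1*(-830) = 759092 + 830 = 759922)
p(u) = 3 + 66/u
p(-38)/k + 916/4962 = (3 + 66/(-38))/759922 + 916/4962 = (3 + 66*(-1/38))*(1/759922) + 916*(1/4962) = (3 - 33/19)*(1/759922) + 458/2481 = (24/19)*(1/759922) + 458/2481 = 12/7219259 + 458/2481 = 3306450394/17910981579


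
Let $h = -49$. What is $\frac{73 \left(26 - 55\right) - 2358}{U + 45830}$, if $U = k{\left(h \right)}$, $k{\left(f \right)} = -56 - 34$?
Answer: $- \frac{895}{9148} \approx -0.097836$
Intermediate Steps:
$k{\left(f \right)} = -90$ ($k{\left(f \right)} = -56 - 34 = -90$)
$U = -90$
$\frac{73 \left(26 - 55\right) - 2358}{U + 45830} = \frac{73 \left(26 - 55\right) - 2358}{-90 + 45830} = \frac{73 \left(-29\right) - 2358}{45740} = \left(-2117 - 2358\right) \frac{1}{45740} = \left(-4475\right) \frac{1}{45740} = - \frac{895}{9148}$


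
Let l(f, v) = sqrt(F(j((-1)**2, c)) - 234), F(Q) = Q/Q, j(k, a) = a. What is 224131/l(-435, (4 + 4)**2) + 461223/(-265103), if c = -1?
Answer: -461223/265103 - 224131*I*sqrt(233)/233 ≈ -1.7398 - 14683.0*I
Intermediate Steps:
F(Q) = 1
l(f, v) = I*sqrt(233) (l(f, v) = sqrt(1 - 234) = sqrt(-233) = I*sqrt(233))
224131/l(-435, (4 + 4)**2) + 461223/(-265103) = 224131/((I*sqrt(233))) + 461223/(-265103) = 224131*(-I*sqrt(233)/233) + 461223*(-1/265103) = -224131*I*sqrt(233)/233 - 461223/265103 = -461223/265103 - 224131*I*sqrt(233)/233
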